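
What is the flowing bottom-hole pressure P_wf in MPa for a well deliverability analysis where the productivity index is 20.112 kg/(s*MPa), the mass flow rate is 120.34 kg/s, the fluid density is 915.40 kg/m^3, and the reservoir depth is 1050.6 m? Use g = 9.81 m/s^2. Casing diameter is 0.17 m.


Step 1: P_i = rho*g*h/1e6 = 915.4*9.81*1050.6/1e6 = 9.434466 MPa
Step 2: P_wf = P_i - mdot/PI = 9.434466 - 120.34/20.112 = 3.4510 MPa
P_wf = 3.4510 MPa


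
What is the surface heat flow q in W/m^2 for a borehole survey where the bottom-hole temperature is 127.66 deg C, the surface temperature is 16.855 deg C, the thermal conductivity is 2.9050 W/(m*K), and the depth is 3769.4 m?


Step 1: grad = (T_d - T_surf)/d * 1000 = (127.66 - 16.855)/3769.4 * 1000 = 29.39593 deg C/km
Step 2: q = k * grad / 1000 = 2.905 * 29.39593 / 1000 = 0.085395 W/m^2
q = 0.085395 W/m^2


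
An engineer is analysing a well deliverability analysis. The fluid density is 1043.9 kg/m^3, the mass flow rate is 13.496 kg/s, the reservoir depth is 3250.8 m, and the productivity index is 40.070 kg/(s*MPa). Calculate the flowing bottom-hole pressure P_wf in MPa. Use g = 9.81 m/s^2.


Step 1: P_i = rho*g*h/1e6 = 1043.9*9.81*3250.8/1e6 = 33.29033 MPa
Step 2: P_wf = P_i - mdot/PI = 33.29033 - 13.496/40.07 = 32.954 MPa
P_wf = 32.954 MPa


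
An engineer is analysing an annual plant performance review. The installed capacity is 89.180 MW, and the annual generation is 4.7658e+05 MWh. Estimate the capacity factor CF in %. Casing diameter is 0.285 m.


CF = E_a / (cap * 8760) * 100
CF = 4.7658e+05 / (89.180 * 8760) * 100
CF = 61.005 %


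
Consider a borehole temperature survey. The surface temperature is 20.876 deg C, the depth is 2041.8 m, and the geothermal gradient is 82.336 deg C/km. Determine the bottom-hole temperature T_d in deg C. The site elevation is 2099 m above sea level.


T_d = T_surf + grad * d / 1000
T_d = 20.876 + 82.336 * 2041.8 / 1000
T_d = 188.99 deg C


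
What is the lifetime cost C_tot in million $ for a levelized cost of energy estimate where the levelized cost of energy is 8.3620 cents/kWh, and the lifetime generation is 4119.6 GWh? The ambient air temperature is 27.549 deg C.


C_tot = LCOE / 100 * E_tot
C_tot = 8.3620 / 100 * 4119.6
C_tot = 344.48 million $


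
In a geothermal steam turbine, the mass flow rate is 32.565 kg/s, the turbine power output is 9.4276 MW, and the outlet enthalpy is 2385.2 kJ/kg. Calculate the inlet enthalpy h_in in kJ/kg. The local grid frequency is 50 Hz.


h_in = h_out + P * 1000 / mdot
h_in = 2385.2 + 9.4276 * 1000 / 32.565
h_in = 2674.7 kJ/kg


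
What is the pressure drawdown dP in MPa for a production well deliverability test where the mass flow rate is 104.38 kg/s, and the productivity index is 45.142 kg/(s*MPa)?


dP = mdot * 1000 / PI
dP = 104.38 * 1000 / 45.142
dP = 2312.259 kPa
Convert: 2312.259 kPa * 0.001 = 2.3123 MPa
dP = 2.3123 MPa


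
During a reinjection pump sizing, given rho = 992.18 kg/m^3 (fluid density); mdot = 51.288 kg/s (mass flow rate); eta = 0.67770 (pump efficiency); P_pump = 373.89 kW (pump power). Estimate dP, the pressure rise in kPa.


dP = P_pump * rho * eta / mdot
dP = 373.89 * 992.18 * 0.67770 / 51.288
dP = 4901.8 kPa


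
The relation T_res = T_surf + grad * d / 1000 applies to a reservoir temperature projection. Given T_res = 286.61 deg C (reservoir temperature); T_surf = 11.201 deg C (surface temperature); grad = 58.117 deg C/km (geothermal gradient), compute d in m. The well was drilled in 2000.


d = (T_res - T_surf) / grad * 1000
d = (286.61 - 11.201) / 58.117 * 1000
d = 4738.9 m


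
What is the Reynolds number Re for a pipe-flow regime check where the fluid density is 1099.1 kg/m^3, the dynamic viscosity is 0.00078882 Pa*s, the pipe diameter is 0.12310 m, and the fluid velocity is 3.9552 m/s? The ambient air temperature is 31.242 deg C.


Re = rho * vel * D / mu
Re = 1099.1 * 3.9552 * 0.12310 / 0.00078882
Re = 6.7840e+05


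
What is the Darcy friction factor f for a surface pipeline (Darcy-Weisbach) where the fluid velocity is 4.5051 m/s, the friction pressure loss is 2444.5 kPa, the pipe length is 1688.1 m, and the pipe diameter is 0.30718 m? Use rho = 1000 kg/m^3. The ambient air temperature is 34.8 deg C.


f = dP*1000 / ((L/D)*(rho*vel^2/2))
f = 2444.5*1000 / ((1688.1/0.30718)*(1000*4.5051^2/2))
f = 0.043833


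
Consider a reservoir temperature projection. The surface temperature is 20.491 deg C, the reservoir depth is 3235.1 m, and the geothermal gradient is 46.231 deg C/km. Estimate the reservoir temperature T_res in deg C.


T_res = T_surf + grad * d / 1000
T_res = 20.491 + 46.231 * 3235.1 / 1000
T_res = 170.05 deg C


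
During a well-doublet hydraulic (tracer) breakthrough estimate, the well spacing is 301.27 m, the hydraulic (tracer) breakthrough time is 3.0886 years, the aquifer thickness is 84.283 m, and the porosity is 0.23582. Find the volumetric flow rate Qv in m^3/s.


Qv = pi*hr*phi*L^2 / (3*t_bt*365.25*86400)
Qv = pi*84.283*0.23582*301.27^2 / (3*3.0886*365.25*86400)
Qv = 0.019382 m^3/s


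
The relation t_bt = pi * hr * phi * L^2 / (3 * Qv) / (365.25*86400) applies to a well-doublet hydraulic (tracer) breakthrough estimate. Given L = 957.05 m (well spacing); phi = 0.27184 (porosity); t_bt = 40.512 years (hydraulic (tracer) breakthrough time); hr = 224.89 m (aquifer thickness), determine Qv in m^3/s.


Qv = pi*hr*phi*L^2 / (3*t_bt*365.25*86400)
Qv = pi*224.89*0.27184*957.05^2 / (3*40.512*365.25*86400)
Qv = 0.045866 m^3/s


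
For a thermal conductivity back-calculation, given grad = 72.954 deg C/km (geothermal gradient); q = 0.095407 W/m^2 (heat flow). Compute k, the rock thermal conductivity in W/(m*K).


k = q / (grad / 1000)
k = 0.095407 / (72.954 / 1000)
k = 1.3078 W/(m*K)


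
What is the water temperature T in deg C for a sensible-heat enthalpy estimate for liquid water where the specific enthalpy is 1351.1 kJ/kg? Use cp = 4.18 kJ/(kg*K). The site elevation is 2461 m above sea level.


T = h / cp
T = 1351.1 / 4.18
T = 323.23 deg C


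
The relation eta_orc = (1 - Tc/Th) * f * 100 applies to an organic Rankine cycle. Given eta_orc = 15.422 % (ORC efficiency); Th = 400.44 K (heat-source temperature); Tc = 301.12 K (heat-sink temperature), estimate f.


f = (eta_orc/100) / (1 - Tc/Th)
f = (15.422/100) / (1 - 301.12/400.44)
f = 0.62179


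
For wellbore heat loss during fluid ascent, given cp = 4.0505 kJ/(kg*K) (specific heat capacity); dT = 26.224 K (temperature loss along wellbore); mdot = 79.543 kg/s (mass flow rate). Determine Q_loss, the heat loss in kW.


Q_loss = mdot * cp * dT
Q_loss = 79.543 * 4.0505 * 26.224
Q_loss = 8449.1 kW


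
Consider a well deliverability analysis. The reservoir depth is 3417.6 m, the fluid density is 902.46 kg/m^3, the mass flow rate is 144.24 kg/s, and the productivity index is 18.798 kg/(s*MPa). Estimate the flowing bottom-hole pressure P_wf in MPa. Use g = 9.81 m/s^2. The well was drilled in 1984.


Step 1: P_i = rho*g*h/1e6 = 902.46*9.81*3417.6/1e6 = 30.25647 MPa
Step 2: P_wf = P_i - mdot/PI = 30.25647 - 144.24/18.798 = 22.583 MPa
P_wf = 22.583 MPa


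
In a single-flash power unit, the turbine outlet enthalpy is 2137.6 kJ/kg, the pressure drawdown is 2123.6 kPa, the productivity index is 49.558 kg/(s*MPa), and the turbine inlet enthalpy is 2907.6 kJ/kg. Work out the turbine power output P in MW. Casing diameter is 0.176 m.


Step 1: mdot = PI * dP / 1000 = 49.558 * 2123.6 / 1000 = 105.2414 kg/s
Step 2: P = mdot*(h_in - h_out)/1000 = 105.2414*(2907.6 - 2137.6)/1000 = 81.036 MW
P = 81.036 MW


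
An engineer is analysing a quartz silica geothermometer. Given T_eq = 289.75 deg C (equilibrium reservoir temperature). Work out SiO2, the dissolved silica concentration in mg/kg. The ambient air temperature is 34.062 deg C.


SiO2 = 10^(5.19 - 1309/(T_eq + 273.15))
SiO2 = 10^(5.19 - 1309/(289.75 + 273.15))
SiO2 = 732.05 mg/kg


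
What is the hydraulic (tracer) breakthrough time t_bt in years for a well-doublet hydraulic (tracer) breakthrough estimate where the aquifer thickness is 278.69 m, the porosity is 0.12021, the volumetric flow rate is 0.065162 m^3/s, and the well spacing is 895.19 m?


t_bt = pi * hr * phi * L^2 / (3 * Qv) / (365.25*86400)
t_bt = pi * 278.69 * 0.12021 * 895.19^2 / (3 * 0.065162) / (365.25*86400)
t_bt = 13.672 years


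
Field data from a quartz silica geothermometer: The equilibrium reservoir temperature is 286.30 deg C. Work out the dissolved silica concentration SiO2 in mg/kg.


SiO2 = 10^(5.19 - 1309/(T_eq + 273.15))
SiO2 = 10^(5.19 - 1309/(286.30 + 273.15))
SiO2 = 708.28 mg/kg


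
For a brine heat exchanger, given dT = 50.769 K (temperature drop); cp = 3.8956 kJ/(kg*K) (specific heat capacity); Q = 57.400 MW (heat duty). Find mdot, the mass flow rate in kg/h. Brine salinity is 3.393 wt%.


mdot = Q * 1000 / (cp * dT)
mdot = 57.400 * 1000 / (3.8956 * 50.769)
mdot = 290.2277 kg/s
Convert: 290.2277 kg/s * 3600.0 = 1.0448e+06 kg/h
mdot = 1.0448e+06 kg/h


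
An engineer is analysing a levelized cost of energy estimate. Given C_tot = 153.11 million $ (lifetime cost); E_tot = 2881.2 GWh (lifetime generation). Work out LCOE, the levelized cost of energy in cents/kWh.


LCOE = C_tot / E_tot * 100
LCOE = 153.11 / 2881.2 * 100
LCOE = 5.3141 cents/kWh


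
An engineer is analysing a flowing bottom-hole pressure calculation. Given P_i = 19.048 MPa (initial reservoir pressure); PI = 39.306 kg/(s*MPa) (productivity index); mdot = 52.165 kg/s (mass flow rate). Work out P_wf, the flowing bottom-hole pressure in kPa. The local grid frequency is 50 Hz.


P_wf = P_i - mdot / PI
P_wf = 19.048 - 52.165 / 39.306
P_wf = 17.72085 MPa
Convert: 17.72085 MPa * 1000.0 = 17721 kPa
P_wf = 17721 kPa


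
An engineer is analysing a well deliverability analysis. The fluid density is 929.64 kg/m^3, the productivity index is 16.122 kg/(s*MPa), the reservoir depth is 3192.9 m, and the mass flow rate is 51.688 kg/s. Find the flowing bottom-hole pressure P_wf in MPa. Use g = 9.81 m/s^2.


Step 1: P_i = rho*g*h/1e6 = 929.64*9.81*3192.9/1e6 = 29.11851 MPa
Step 2: P_wf = P_i - mdot/PI = 29.11851 - 51.688/16.122 = 25.912 MPa
P_wf = 25.912 MPa


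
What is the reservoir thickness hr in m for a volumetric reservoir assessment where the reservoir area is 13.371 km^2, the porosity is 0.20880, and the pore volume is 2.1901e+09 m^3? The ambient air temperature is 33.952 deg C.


hr = Vp / (A * 1e6 * phi)
hr = 2.1901e+09 / (13.371 * 1e6 * 0.20880)
hr = 784.46 m


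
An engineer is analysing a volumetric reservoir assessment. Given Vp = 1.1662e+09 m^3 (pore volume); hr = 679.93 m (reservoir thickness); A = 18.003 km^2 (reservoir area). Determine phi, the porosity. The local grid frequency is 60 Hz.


phi = Vp / (A * 1e6 * hr)
phi = 1.1662e+09 / (18.003 * 1e6 * 679.93)
phi = 0.095272


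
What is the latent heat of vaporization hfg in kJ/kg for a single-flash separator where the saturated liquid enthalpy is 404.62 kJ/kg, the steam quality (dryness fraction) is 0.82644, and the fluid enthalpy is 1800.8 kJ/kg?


hfg = (h - hf) / x
hfg = (1800.8 - 404.62) / 0.82644
hfg = 1689.4 kJ/kg


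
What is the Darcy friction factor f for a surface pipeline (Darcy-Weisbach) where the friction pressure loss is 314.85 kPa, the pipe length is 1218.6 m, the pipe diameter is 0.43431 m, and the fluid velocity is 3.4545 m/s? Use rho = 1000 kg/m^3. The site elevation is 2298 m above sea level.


f = dP*1000 / ((L/D)*(rho*vel^2/2))
f = 314.85*1000 / ((1218.6/0.43431)*(1000*3.4545^2/2))
f = 0.018806


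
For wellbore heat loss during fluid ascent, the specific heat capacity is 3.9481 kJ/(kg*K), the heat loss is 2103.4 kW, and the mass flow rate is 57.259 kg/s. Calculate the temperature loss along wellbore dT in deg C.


dT = Q_loss / (mdot * cp)
dT = 2103.4 / (57.259 * 3.9481)
dT = 9.304434 K
Convert (temperature difference, 1 K = 1 deg C): 9.304434 K = 9.304434 deg C
dT = 9.3044 deg C


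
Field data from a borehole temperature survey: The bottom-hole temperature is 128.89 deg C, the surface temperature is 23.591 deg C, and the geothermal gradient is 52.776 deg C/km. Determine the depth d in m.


d = (T_d - T_surf) / grad * 1000
d = (128.89 - 23.591) / 52.776 * 1000
d = 1995.2 m


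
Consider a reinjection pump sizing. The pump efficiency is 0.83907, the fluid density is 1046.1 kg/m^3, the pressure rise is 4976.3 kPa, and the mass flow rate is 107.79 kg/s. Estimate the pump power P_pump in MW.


P_pump = mdot * dP / (rho * eta)
P_pump = 107.79 * 4976.3 / (1046.1 * 0.83907)
P_pump = 611.1019 kW
Convert: 611.1019 kW * 0.001 = 0.61110 MW
P_pump = 0.61110 MW


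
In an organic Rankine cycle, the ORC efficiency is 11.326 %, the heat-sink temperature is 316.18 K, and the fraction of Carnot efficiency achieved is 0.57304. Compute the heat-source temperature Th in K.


Th = Tc / (1 - (eta_orc/100)/f)
Th = 316.18 / (1 - (11.326/100)/0.57304)
Th = 394.07 K


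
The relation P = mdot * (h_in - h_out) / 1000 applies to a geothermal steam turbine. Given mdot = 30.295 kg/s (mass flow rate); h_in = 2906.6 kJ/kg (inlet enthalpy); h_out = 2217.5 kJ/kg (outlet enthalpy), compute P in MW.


P = mdot * (h_in - h_out) / 1000
P = 30.295 * (2906.6 - 2217.5) / 1000
P = 20.876 MW


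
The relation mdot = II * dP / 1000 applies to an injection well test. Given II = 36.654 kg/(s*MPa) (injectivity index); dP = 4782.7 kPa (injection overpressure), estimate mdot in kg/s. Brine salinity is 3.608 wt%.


mdot = II * dP / 1000
mdot = 36.654 * 4782.7 / 1000
mdot = 175.31 kg/s


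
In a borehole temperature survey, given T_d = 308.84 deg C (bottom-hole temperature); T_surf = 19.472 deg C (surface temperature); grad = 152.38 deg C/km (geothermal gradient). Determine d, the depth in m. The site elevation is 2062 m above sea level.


d = (T_d - T_surf) / grad * 1000
d = (308.84 - 19.472) / 152.38 * 1000
d = 1899.0 m


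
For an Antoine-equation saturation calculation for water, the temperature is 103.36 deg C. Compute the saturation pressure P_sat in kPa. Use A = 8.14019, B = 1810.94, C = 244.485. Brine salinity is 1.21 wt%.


P_sat = 10^(A - B/(C + T)) / 760 * 0.101325
P_sat = 10^(8.14019 - 1810.94/(244.485 + 103.36)) / 760 * 0.101325
P_sat = 0.1145311 MPa
Convert: 0.1145311 MPa * 1000.0 = 114.53 kPa
P_sat = 114.53 kPa


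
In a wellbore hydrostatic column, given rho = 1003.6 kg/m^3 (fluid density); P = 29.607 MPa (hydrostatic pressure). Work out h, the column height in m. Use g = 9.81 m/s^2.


h = P * 1e6 / (g * rho)
h = 29.607 * 1e6 / (9.81 * 1003.6)
h = 3007.2 m


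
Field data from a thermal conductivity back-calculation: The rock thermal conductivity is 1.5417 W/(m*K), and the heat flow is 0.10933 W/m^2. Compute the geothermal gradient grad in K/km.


grad = q / k * 1000
grad = 0.10933 / 1.5417 * 1000
grad = 70.91522 deg C/km
Convert: 70.91522 deg C/km * 1.0 = 70.915 K/km
grad = 70.915 K/km


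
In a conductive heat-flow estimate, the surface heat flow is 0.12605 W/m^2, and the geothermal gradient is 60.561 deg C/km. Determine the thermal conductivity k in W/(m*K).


k = q * 1000 / grad
k = 0.12605 * 1000 / 60.561
k = 2.0814 W/(m*K)


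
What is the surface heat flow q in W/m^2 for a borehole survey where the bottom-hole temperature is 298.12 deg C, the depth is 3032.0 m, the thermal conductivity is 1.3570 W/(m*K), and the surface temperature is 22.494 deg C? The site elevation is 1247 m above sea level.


Step 1: grad = (T_d - T_surf)/d * 1000 = (298.12 - 22.494)/3032.0 * 1000 = 90.90567 deg C/km
Step 2: q = k * grad / 1000 = 1.357 * 90.90567 / 1000 = 0.12336 W/m^2
q = 0.12336 W/m^2


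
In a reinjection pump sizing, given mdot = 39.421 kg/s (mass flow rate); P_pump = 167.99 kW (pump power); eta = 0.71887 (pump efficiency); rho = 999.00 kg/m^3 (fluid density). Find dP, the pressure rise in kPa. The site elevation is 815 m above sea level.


dP = P_pump * rho * eta / mdot
dP = 167.99 * 999.00 * 0.71887 / 39.421
dP = 3060.4 kPa


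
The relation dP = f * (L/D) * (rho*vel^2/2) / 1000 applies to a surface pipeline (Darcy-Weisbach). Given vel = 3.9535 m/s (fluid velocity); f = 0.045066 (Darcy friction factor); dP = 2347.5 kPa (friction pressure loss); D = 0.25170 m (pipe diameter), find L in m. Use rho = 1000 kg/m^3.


L = dP*1000*D / (f*rho*vel^2/2)
L = 2347.5*1000*0.25170 / (0.045066*1000*3.9535^2/2)
L = 1677.7 m


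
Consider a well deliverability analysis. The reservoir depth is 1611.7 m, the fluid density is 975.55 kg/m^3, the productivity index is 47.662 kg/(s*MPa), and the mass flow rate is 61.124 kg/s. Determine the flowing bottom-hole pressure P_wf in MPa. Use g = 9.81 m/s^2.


Step 1: P_i = rho*g*h/1e6 = 975.55*9.81*1611.7/1e6 = 15.42420 MPa
Step 2: P_wf = P_i - mdot/PI = 15.42420 - 61.124/47.662 = 14.142 MPa
P_wf = 14.142 MPa


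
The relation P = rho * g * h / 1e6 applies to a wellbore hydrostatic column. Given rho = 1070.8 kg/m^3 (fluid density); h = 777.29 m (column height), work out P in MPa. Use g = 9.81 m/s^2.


P = rho * g * h / 1e6
P = 1070.8 * 9.81 * 777.29 / 1e6
P = 8.1651 MPa


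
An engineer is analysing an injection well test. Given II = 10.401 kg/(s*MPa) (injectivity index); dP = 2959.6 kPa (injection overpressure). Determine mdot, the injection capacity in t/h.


mdot = II * dP / 1000
mdot = 10.401 * 2959.6 / 1000
mdot = 30.78280 kg/s
Convert: 30.78280 kg/s * 3.6 = 110.82 t/h
mdot = 110.82 t/h


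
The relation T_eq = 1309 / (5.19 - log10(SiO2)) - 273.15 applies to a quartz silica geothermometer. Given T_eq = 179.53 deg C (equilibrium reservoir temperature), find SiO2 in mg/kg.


SiO2 = 10^(5.19 - 1309/(T_eq + 273.15))
SiO2 = 10^(5.19 - 1309/(179.53 + 273.15))
SiO2 = 198.76 mg/kg


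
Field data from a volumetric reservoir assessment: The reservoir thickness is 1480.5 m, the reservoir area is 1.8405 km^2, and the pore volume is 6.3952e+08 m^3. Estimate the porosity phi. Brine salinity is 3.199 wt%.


phi = Vp / (A * 1e6 * hr)
phi = 6.3952e+08 / (1.8405 * 1e6 * 1480.5)
phi = 0.23470


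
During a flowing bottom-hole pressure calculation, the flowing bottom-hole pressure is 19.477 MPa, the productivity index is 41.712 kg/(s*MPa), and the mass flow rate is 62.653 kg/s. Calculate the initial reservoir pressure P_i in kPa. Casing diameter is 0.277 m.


P_i = P_wf + mdot / PI
P_i = 19.477 + 62.653 / 41.712
P_i = 20.97904 MPa
Convert: 20.97904 MPa * 1000.0 = 20979 kPa
P_i = 20979 kPa


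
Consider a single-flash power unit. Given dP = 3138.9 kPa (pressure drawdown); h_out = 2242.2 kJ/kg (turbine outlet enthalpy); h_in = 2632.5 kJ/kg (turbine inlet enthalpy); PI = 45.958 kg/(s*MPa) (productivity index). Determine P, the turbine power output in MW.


Step 1: mdot = PI * dP / 1000 = 45.958 * 3138.9 / 1000 = 144.2576 kg/s
Step 2: P = mdot*(h_in - h_out)/1000 = 144.2576*(2632.5 - 2242.2)/1000 = 56.304 MW
P = 56.304 MW


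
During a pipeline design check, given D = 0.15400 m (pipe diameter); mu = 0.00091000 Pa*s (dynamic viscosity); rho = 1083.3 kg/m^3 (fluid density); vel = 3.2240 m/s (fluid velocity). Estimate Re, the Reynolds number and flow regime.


Step 1: Re = rho*vel*D/mu = 1083.3*3.224*0.154/0.00091 = 5.9105e+05
Step 2: Re = 5.9105e+05 > 4000, so flow is turbulent.
Re = 5.9105e+05 (turbulent)


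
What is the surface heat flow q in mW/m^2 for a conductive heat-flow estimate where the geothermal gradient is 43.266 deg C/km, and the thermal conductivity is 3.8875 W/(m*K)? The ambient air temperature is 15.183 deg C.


q = k * grad / 1000
q = 3.8875 * 43.266 / 1000
q = 0.1681966 W/m^2
Convert: 0.1681966 W/m^2 * 1000.0 = 168.20 mW/m^2
q = 168.20 mW/m^2


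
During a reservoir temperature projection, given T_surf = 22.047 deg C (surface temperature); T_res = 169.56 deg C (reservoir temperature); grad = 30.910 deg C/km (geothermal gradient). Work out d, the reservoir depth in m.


d = (T_res - T_surf) / grad * 1000
d = (169.56 - 22.047) / 30.910 * 1000
d = 4772.3 m


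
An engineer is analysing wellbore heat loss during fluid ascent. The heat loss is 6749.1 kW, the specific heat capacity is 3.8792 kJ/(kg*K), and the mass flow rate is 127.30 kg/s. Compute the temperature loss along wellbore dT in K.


dT = Q_loss / (mdot * cp)
dT = 6749.1 / (127.30 * 3.8792)
dT = 13.667 K


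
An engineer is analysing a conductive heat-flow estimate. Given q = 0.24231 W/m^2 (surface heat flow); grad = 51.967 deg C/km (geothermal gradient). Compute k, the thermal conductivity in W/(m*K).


k = q * 1000 / grad
k = 0.24231 * 1000 / 51.967
k = 4.6628 W/(m*K)


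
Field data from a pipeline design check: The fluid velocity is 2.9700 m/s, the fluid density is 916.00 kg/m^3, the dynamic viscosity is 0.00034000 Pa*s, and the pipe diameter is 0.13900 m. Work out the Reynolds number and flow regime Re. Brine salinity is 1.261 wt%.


Step 1: Re = rho*vel*D/mu = 916.0*2.97*0.139/0.00034 = 1.1122e+06
Step 2: Re = 1.1122e+06 > 4000, so flow is turbulent.
Re = 1.1122e+06 (turbulent)


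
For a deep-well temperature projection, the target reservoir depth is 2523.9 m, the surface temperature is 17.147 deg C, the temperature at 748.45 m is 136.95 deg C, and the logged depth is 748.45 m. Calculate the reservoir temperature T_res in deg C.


Step 1: grad = (T_d1 - T_surf)/d1 * 1000 = (136.95 - 17.147)/748.45 * 1000 = 160.0681 deg C/km
Step 2: T_res = T_surf + grad*d2/1000 = 17.147 + 160.0681*2523.9/1000 = 421.14 deg C
T_res = 421.14 deg C


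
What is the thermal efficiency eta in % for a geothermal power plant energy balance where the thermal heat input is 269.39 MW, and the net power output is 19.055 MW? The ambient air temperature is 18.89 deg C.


eta = W_net / Q_in * 100
eta = 19.055 / 269.39 * 100
eta = 7.0734 %


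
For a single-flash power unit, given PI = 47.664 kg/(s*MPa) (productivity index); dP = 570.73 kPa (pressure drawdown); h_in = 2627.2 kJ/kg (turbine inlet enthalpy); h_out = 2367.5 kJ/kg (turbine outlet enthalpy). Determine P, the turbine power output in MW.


Step 1: mdot = PI * dP / 1000 = 47.664 * 570.73 / 1000 = 27.20327 kg/s
Step 2: P = mdot*(h_in - h_out)/1000 = 27.20327*(2627.2 - 2367.5)/1000 = 7.0647 MW
P = 7.0647 MW


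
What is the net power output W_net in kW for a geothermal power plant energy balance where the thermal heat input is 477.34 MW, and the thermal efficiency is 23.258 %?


W_net = eta / 100 * Q_in
W_net = 23.258 / 100 * 477.34
W_net = 111.0197 MW
Convert: 111.0197 MW * 1000.0 = 1.1102e+05 kW
W_net = 1.1102e+05 kW


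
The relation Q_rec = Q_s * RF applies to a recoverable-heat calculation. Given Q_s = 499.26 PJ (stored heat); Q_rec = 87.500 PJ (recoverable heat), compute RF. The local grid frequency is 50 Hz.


RF = Q_rec / Q_s
RF = 87.500 / 499.26
RF = 0.17526


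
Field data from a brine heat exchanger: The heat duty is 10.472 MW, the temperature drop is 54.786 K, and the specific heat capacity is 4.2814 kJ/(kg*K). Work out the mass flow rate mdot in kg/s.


mdot = Q * 1000 / (cp * dT)
mdot = 10.472 * 1000 / (4.2814 * 54.786)
mdot = 44.645 kg/s


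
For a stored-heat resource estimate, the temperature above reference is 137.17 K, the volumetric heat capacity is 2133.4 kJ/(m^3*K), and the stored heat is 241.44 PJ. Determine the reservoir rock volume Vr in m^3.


Vr = Q_s * 1e12 / (rhoc * dT)
Vr = 241.44 * 1e12 / (2133.4 * 137.17)
Vr = 8.2505e+08 m^3


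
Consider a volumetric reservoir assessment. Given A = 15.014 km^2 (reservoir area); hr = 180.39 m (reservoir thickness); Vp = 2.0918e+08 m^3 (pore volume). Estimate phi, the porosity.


phi = Vp / (A * 1e6 * hr)
phi = 2.0918e+08 / (15.014 * 1e6 * 180.39)
phi = 0.077234


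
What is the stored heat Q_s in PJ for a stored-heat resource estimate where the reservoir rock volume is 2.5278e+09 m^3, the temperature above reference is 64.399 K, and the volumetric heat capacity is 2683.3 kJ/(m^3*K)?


Q_s = Vr * rhoc * dT / 1e12
Q_s = 2.5278e+09 * 2683.3 * 64.399 / 1e12
Q_s = 436.81 PJ


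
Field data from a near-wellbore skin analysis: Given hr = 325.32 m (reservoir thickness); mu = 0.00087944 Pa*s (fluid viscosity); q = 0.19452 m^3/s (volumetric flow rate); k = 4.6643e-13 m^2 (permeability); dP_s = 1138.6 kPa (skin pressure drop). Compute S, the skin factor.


S = dP_s * 1000 * 2*pi*k*hr / (q*mu)
S = 1138.6 * 1000 * 2*pi*4.6643e-13*325.32 / (0.19452*0.00087944)
S = 6.3457


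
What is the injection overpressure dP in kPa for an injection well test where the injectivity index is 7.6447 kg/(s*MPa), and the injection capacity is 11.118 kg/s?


dP = mdot * 1000 / II
dP = 11.118 * 1000 / 7.6447
dP = 1454.3 kPa


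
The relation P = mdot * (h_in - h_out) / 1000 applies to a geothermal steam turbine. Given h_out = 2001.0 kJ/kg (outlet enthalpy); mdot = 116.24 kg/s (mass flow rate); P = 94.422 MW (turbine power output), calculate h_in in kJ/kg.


h_in = h_out + P * 1000 / mdot
h_in = 2001.0 + 94.422 * 1000 / 116.24
h_in = 2813.3 kJ/kg


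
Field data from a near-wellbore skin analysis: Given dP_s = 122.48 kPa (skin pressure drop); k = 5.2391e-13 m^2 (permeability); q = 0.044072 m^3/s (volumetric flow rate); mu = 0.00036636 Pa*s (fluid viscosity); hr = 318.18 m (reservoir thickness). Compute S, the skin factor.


S = dP_s * 1000 * 2*pi*k*hr / (q*mu)
S = 122.48 * 1000 * 2*pi*5.2391e-13*318.18 / (0.044072*0.00036636)
S = 7.9452


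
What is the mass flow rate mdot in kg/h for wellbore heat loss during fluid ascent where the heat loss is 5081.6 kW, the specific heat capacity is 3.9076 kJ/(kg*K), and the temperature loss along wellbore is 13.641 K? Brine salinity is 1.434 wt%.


mdot = Q_loss / (cp * dT)
mdot = 5081.6 / (3.9076 * 13.641)
mdot = 95.33320 kg/s
Convert: 95.33320 kg/s * 3600.0 = 3.4320e+05 kg/h
mdot = 3.4320e+05 kg/h


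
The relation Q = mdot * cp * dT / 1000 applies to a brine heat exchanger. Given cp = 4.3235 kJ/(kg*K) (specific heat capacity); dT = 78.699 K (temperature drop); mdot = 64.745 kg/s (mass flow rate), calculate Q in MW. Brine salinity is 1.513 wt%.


Q = mdot * cp * dT / 1000
Q = 64.745 * 4.3235 * 78.699 / 1000
Q = 22.030 MW


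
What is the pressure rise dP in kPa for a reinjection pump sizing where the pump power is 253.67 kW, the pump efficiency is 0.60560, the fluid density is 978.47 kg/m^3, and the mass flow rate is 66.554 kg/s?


dP = P_pump * rho * eta / mdot
dP = 253.67 * 978.47 * 0.60560 / 66.554
dP = 2258.5 kPa


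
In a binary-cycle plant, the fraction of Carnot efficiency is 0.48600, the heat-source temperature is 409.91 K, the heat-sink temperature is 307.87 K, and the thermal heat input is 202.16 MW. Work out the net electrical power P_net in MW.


Step 1: eta = (1 - Tc/Th)*f = (1 - 307.87/409.91)*0.486 = 0.1209813
Step 2: P_net = eta * Q_in = 0.1209813 * 202.16 = 24.458 MW
P_net = 24.458 MW


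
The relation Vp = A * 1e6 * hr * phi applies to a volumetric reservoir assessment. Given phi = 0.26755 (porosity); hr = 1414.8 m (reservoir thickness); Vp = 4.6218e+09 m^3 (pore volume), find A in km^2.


A = Vp / (1e6 * hr * phi)
A = 4.6218e+09 / (1e6 * 1414.8 * 0.26755)
A = 12.210 km^2


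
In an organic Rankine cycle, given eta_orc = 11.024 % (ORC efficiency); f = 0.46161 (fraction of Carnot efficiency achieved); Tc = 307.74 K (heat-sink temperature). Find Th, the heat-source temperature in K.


Th = Tc / (1 - (eta_orc/100)/f)
Th = 307.74 / (1 - (11.024/100)/0.46161)
Th = 404.29 K


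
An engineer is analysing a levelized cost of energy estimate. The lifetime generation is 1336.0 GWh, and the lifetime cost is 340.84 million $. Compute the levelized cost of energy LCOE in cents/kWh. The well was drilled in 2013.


LCOE = C_tot / E_tot * 100
LCOE = 340.84 / 1336.0 * 100
LCOE = 25.512 cents/kWh


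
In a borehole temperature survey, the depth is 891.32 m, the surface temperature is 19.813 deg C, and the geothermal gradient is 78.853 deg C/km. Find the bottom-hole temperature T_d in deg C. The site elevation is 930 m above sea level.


T_d = T_surf + grad * d / 1000
T_d = 19.813 + 78.853 * 891.32 / 1000
T_d = 90.096 deg C


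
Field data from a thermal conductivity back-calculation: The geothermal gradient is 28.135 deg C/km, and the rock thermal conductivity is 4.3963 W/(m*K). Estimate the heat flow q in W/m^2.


q = k * grad / 1000
q = 4.3963 * 28.135 / 1000
q = 0.12369 W/m^2


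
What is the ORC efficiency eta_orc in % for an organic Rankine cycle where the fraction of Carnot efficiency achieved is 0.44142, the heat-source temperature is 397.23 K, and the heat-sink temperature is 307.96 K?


eta_orc = (1 - Tc/Th) * f * 100
eta_orc = (1 - 307.96/397.23) * 0.44142 * 100
eta_orc = 9.9201 %


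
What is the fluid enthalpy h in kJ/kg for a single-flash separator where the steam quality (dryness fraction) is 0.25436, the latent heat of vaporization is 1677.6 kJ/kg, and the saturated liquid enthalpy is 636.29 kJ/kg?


h = hf + x * hfg
h = 636.29 + 0.25436 * 1677.6
h = 1063.0 kJ/kg


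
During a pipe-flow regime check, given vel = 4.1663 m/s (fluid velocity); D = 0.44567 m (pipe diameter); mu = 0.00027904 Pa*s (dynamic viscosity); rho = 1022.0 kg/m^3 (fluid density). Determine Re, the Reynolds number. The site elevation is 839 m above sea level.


Re = rho * vel * D / mu
Re = 1022.0 * 4.1663 * 0.44567 / 0.00027904
Re = 6.8006e+06


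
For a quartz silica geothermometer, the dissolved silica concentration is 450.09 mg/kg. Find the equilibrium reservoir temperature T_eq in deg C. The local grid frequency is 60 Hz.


T_eq = 1309 / (5.19 - log10(SiO2)) - 273.15
T_eq = 1309 / (5.19 - log10(450.09)) - 273.15
T_eq = 242.87 deg C


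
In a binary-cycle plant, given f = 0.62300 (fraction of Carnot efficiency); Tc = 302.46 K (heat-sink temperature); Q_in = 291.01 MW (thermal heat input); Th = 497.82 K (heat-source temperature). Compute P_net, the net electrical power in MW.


Step 1: eta = (1 - Tc/Th)*f = (1 - 302.46/497.82)*0.623 = 0.2444845
Step 2: P_net = eta * Q_in = 0.2444845 * 291.01 = 71.147 MW
P_net = 71.147 MW


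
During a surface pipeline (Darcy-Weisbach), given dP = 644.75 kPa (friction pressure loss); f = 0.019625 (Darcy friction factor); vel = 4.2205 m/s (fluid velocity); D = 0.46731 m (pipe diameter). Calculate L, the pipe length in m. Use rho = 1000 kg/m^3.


L = dP*1000*D / (f*rho*vel^2/2)
L = 644.75*1000*0.46731 / (0.019625*1000*4.2205^2/2)
L = 1723.8 m


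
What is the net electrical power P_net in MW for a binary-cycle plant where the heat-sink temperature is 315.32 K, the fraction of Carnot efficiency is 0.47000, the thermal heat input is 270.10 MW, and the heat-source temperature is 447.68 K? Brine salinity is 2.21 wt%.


Step 1: eta = (1 - Tc/Th)*f = (1 - 315.32/447.68)*0.47 = 0.1389591
Step 2: P_net = eta * Q_in = 0.1389591 * 270.1 = 37.533 MW
P_net = 37.533 MW


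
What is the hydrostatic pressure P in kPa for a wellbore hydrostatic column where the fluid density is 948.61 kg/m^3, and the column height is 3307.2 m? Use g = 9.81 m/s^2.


P = rho * g * h / 1e6
P = 948.61 * 9.81 * 3307.2 / 1e6
P = 30.77635 MPa
Convert: 30.77635 MPa * 1000.0 = 30776 kPa
P = 30776 kPa


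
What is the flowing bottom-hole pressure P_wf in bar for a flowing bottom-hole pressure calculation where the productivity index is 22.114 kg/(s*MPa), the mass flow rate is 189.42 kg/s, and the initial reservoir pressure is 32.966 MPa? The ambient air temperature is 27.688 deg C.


P_wf = P_i - mdot / PI
P_wf = 32.966 - 189.42 / 22.114
P_wf = 24.40039 MPa
Convert: 24.40039 MPa * 10.0 = 244.00 bar
P_wf = 244.00 bar


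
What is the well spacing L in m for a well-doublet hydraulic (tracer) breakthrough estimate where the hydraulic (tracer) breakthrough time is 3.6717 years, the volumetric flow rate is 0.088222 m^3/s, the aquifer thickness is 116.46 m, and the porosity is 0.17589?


L = sqrt(t_bt*365.25*86400*3*Qv / (pi*hr*phi))
L = sqrt(3.6717*365.25*86400*3*0.088222 / (pi*116.46*0.17589))
L = 690.32 m


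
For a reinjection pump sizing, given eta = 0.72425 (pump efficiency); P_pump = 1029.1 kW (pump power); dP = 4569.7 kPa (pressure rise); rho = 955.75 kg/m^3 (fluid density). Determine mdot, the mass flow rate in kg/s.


mdot = P_pump * rho * eta / dP
mdot = 1029.1 * 955.75 * 0.72425 / 4569.7
mdot = 155.88 kg/s


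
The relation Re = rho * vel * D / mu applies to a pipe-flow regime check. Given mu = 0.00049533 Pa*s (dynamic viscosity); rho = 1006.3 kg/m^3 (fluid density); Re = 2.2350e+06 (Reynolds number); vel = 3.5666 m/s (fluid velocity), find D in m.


D = Re * mu / (rho * vel)
D = 2.2350e+06 * 0.00049533 / (1006.3 * 3.5666)
D = 0.30845 m


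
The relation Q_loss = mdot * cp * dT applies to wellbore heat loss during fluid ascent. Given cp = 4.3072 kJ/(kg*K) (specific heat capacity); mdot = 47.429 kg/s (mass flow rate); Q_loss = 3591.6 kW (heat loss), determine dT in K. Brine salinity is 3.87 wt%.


dT = Q_loss / (mdot * cp)
dT = 3591.6 / (47.429 * 4.3072)
dT = 17.581 K


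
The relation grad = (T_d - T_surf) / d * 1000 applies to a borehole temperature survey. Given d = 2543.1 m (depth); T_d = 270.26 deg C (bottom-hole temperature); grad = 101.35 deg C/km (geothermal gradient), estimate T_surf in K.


T_surf = T_d - grad * d / 1000
T_surf = 270.26 - 101.35 * 2543.1 / 1000
T_surf = 12.51682 deg C
Convert to K: 12.51682 + 273.15 = 285.67 K
T_surf = 285.67 K


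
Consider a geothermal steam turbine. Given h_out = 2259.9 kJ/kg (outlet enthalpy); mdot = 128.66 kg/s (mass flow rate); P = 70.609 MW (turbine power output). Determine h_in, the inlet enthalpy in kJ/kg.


h_in = h_out + P * 1000 / mdot
h_in = 2259.9 + 70.609 * 1000 / 128.66
h_in = 2808.7 kJ/kg


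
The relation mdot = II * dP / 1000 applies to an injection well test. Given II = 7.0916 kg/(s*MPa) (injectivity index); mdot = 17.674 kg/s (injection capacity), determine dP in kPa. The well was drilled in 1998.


dP = mdot * 1000 / II
dP = 17.674 * 1000 / 7.0916
dP = 2492.2 kPa


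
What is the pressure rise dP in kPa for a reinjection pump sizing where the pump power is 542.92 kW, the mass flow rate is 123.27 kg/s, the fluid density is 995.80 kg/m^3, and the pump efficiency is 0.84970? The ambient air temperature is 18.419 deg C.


dP = P_pump * rho * eta / mdot
dP = 542.92 * 995.80 * 0.84970 / 123.27
dP = 3726.6 kPa


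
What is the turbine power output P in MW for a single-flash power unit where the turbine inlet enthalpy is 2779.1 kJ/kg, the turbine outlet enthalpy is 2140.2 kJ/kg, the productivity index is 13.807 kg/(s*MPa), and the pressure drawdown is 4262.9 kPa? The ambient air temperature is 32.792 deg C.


Step 1: mdot = PI * dP / 1000 = 13.807 * 4262.9 / 1000 = 58.85786 kg/s
Step 2: P = mdot*(h_in - h_out)/1000 = 58.85786*(2779.1 - 2140.2)/1000 = 37.604 MW
P = 37.604 MW


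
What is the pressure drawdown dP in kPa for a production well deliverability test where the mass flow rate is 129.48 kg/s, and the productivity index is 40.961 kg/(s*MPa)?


dP = mdot * 1000 / PI
dP = 129.48 * 1000 / 40.961
dP = 3161.1 kPa


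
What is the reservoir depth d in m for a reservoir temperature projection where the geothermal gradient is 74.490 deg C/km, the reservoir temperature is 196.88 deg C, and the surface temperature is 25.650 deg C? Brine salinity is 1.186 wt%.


d = (T_res - T_surf) / grad * 1000
d = (196.88 - 25.650) / 74.490 * 1000
d = 2298.7 m


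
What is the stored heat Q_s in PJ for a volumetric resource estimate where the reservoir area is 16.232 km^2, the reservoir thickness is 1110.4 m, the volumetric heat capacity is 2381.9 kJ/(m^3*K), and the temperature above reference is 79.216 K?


Step 1: Vr = A*1e6*hr = 16.232*1e6*1110.4 = 1.802401e+10 m^3
Step 2: Q_s = Vr*rhoc*dT/1e12 = 1.802401e+10*2381.9*79.216/1e12 = 3400.9 PJ
Q_s = 3400.9 PJ


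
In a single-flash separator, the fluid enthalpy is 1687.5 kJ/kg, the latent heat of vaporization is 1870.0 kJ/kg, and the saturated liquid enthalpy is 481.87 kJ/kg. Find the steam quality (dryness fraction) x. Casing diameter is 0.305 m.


x = (h - hf) / hfg
x = (1687.5 - 481.87) / 1870.0
x = 0.64472


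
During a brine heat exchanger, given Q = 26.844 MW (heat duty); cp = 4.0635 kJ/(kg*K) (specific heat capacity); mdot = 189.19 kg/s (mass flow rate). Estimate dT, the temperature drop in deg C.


dT = Q * 1000 / (mdot * cp)
dT = 26.844 * 1000 / (189.19 * 4.0635)
dT = 34.91795 K
Convert (temperature difference, 1 K = 1 deg C): 34.91795 K = 34.91795 deg C
dT = 34.918 deg C


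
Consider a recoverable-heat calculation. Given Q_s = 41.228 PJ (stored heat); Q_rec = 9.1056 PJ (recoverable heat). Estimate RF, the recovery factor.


RF = Q_rec / Q_s
RF = 9.1056 / 41.228
RF = 0.22086


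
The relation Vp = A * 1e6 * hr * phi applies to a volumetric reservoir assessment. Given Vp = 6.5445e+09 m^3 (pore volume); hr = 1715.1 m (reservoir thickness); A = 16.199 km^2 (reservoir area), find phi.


phi = Vp / (A * 1e6 * hr)
phi = 6.5445e+09 / (16.199 * 1e6 * 1715.1)
phi = 0.23556


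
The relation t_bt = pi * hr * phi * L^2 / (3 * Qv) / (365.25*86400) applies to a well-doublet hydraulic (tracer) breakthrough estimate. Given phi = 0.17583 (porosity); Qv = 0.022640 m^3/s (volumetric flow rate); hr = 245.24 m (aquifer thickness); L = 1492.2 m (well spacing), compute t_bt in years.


t_bt = pi * hr * phi * L^2 / (3 * Qv) / (365.25*86400)
t_bt = pi * 245.24 * 0.17583 * 1492.2^2 / (3 * 0.022640) / (365.25*86400)
t_bt = 140.73 years


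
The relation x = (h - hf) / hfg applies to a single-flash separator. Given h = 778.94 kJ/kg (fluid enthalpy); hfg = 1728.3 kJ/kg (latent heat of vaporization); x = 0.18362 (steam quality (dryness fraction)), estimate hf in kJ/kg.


hf = h - x * hfg
hf = 778.94 - 0.18362 * 1728.3
hf = 461.59 kJ/kg


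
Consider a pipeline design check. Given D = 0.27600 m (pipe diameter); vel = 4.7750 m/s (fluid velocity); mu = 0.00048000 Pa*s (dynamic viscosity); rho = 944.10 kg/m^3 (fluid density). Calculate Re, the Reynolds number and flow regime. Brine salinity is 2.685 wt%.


Step 1: Re = rho*vel*D/mu = 944.1*4.775*0.276/0.00048 = 2.5921e+06
Step 2: Re = 2.5921e+06 > 4000, so flow is turbulent.
Re = 2.5921e+06 (turbulent)


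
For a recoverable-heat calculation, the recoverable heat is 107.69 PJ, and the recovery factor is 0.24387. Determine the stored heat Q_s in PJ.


Q_s = Q_rec / RF
Q_s = 107.69 / 0.24387
Q_s = 441.59 PJ


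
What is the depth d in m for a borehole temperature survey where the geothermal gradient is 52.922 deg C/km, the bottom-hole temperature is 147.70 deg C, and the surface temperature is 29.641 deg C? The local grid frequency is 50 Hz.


d = (T_d - T_surf) / grad * 1000
d = (147.70 - 29.641) / 52.922 * 1000
d = 2230.8 m


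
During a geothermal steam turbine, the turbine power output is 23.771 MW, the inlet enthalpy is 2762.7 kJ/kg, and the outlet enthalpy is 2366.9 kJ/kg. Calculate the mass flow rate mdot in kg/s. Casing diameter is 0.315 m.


mdot = P * 1000 / (h_in - h_out)
mdot = 23.771 * 1000 / (2762.7 - 2366.9)
mdot = 60.058 kg/s


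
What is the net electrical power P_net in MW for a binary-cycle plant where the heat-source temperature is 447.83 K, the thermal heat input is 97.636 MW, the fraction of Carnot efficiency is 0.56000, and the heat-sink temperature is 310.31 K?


Step 1: eta = (1 - Tc/Th)*f = (1 - 310.31/447.83)*0.56 = 0.1719653
Step 2: P_net = eta * Q_in = 0.1719653 * 97.636 = 16.790 MW
P_net = 16.790 MW


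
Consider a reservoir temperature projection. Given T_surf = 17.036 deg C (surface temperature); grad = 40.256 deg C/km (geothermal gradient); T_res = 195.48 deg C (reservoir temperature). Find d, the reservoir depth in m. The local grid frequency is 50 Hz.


d = (T_res - T_surf) / grad * 1000
d = (195.48 - 17.036) / 40.256 * 1000
d = 4432.7 m


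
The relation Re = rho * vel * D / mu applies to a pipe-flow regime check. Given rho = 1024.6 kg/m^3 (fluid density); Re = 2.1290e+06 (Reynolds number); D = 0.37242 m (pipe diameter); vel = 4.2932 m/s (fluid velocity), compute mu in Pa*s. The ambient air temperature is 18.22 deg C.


mu = rho * vel * D / Re
mu = 1024.6 * 4.2932 * 0.37242 / 2.1290e+06
mu = 0.00076947 Pa*s
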